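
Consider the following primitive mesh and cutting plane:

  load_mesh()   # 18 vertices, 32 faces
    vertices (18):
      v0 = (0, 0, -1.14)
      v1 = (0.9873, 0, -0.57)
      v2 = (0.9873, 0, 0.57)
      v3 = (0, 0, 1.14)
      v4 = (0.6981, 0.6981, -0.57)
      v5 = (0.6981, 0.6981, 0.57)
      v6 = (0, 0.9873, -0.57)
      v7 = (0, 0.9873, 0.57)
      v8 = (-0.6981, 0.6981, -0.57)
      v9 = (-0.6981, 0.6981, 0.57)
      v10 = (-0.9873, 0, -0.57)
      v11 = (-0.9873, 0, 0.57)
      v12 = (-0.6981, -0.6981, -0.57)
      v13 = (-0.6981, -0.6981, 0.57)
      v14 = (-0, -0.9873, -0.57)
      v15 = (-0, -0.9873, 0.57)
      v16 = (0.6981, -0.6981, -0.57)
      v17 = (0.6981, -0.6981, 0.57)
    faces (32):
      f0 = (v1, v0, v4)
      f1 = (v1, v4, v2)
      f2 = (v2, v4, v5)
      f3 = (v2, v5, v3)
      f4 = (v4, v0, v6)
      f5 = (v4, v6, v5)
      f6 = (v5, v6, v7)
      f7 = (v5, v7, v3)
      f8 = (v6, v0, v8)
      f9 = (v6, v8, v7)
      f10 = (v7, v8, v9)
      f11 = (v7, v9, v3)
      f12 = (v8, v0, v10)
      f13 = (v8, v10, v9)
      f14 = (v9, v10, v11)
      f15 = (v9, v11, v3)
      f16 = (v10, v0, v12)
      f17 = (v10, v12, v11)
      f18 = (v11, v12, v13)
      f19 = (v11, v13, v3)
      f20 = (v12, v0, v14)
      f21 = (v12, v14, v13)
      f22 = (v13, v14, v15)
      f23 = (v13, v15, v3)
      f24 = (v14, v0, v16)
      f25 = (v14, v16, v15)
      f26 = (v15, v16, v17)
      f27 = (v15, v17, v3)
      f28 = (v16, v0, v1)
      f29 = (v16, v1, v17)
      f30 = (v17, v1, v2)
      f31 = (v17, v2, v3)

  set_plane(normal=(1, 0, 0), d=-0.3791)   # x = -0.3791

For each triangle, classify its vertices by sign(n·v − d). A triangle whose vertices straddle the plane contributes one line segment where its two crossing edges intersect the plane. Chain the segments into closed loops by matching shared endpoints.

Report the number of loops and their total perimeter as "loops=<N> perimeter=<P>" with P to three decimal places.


Straddling triangles (12 of 32):
  (v6,v0,v8) [++-] → (-0.3791, 0.3791, -0.830464)–(-0.3791, 0.830251, -0.57)  len=0.5209
  (v6,v8,v7) [+-+] → (-0.3791, 0.830251, -0.57)–(-0.3791, 0.830251, -0.0490718)  len=0.5209
  (v7,v8,v9) [+--] → (-0.3791, 0.830251, -0.0490718)–(-0.3791, 0.830251, 0.57)  len=0.6191
  (v7,v9,v3) [+-+] → (-0.3791, 0.830251, 0.57)–(-0.3791, 0.3791, 0.830464)  len=0.5209
  (v8,v0,v10) [-+-] → (-0.3791, 0.3791, -0.830464)–(-0.3791, 0, -0.921133)  len=0.3898
  (v9,v11,v3) [--+] → (-0.3791, 0, 0.921133)–(-0.3791, 0.3791, 0.830464)  len=0.3898
  (v10,v0,v12) [-+-] → (-0.3791, 0, -0.921133)–(-0.3791, -0.3791, -0.830464)  len=0.3898
  (v11,v13,v3) [--+] → (-0.3791, -0.3791, 0.830464)–(-0.3791, 0, 0.921133)  len=0.3898
  (v12,v0,v14) [-++] → (-0.3791, -0.3791, -0.830464)–(-0.3791, -0.830251, -0.57)  len=0.5209
  (v12,v14,v13) [-+-] → (-0.3791, -0.830251, -0.57)–(-0.3791, -0.830251, 0.0490718)  len=0.6191
  (v13,v14,v15) [-++] → (-0.3791, -0.830251, 0.0490718)–(-0.3791, -0.830251, 0.57)  len=0.5209
  (v13,v15,v3) [-++] → (-0.3791, -0.830251, 0.57)–(-0.3791, -0.3791, 0.830464)  len=0.5209

Chained into 1 loop(s):
  loop 1: 12 segments, perimeter = 5.9229
Total perimeter = 5.923

loops=1 perimeter=5.923


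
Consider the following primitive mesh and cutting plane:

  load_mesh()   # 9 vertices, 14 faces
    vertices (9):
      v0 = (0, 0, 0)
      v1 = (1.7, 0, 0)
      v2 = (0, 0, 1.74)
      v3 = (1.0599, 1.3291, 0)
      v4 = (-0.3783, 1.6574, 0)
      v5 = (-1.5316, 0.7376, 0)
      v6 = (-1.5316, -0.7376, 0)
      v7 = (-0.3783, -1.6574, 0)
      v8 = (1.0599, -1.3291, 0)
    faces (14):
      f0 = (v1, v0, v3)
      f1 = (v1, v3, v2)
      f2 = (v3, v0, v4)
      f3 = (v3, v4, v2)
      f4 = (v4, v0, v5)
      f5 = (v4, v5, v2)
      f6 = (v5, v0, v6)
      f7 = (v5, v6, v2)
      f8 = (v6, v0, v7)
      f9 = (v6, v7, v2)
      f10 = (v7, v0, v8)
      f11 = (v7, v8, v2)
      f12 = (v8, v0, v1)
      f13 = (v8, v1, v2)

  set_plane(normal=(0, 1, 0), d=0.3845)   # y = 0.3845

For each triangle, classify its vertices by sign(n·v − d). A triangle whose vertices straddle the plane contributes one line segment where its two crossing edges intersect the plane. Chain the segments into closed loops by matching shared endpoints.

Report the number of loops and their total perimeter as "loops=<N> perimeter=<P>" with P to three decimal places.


Straddling triangles (8 of 14):
  (v1,v0,v3) [--+] → (0.306622, 0.3845, 0)–(1.51482, 0.3845, 0)  len=1.2082
  (v1,v3,v2) [-+-] → (1.51482, 0.3845, 0)–(0.306622, 0.3845, 1.23663)  len=1.7289
  (v3,v0,v4) [+-+] → (0.306622, 0.3845, 0)–(-0.0877618, 0.3845, 0)  len=0.3944
  (v3,v4,v2) [++-] → (-0.0877618, 0.3845, 1.33634)–(0.306622, 0.3845, 1.23663)  len=0.4068
  (v4,v0,v5) [+-+] → (-0.0877618, 0.3845, 0)–(-0.7984, 0.3845, 0)  len=0.7106
  (v4,v5,v2) [++-] → (-0.7984, 0.3845, 0.832964)–(-0.0877618, 0.3845, 1.33634)  len=0.8709
  (v5,v0,v6) [+--] → (-0.7984, 0.3845, 0)–(-1.5316, 0.3845, 0)  len=0.7332
  (v5,v6,v2) [+--] → (-1.5316, 0.3845, 0)–(-0.7984, 0.3845, 0.832964)  len=1.1097

Chained into 1 loop(s):
  loop 1: 8 segments, perimeter = 7.1626
Total perimeter = 7.163

loops=1 perimeter=7.163


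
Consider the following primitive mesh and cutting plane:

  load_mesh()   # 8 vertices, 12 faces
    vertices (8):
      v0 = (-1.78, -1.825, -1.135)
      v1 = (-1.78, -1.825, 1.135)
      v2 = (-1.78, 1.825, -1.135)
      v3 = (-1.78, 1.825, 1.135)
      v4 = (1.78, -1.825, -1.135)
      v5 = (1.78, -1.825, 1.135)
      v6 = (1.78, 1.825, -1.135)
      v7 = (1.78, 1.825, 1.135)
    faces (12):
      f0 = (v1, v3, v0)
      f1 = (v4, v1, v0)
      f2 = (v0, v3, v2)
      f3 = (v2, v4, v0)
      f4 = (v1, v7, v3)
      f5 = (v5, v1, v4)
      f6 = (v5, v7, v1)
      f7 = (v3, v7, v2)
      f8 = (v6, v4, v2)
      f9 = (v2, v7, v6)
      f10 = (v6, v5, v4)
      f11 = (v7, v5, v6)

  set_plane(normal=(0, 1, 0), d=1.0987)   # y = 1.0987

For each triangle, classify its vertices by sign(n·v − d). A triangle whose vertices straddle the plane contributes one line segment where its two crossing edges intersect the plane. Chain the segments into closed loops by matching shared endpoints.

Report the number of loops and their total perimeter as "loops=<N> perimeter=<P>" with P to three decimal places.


Straddling triangles (8 of 12):
  (v1,v3,v0) [-+-] → (-1.78, 1.0987, 1.135)–(-1.78, 1.0987, 0.683301)  len=0.4517
  (v0,v3,v2) [-++] → (-1.78, 1.0987, 0.683301)–(-1.78, 1.0987, -1.135)  len=1.8183
  (v2,v4,v0) [+--] → (-1.07161, 1.0987, -1.135)–(-1.78, 1.0987, -1.135)  len=0.7084
  (v1,v7,v3) [-++] → (1.07161, 1.0987, 1.135)–(-1.78, 1.0987, 1.135)  len=2.8516
  (v5,v7,v1) [-+-] → (1.78, 1.0987, 1.135)–(1.07161, 1.0987, 1.135)  len=0.7084
  (v6,v4,v2) [+-+] → (1.78, 1.0987, -1.135)–(-1.07161, 1.0987, -1.135)  len=2.8516
  (v6,v5,v4) [+--] → (1.78, 1.0987, -0.683301)–(1.78, 1.0987, -1.135)  len=0.4517
  (v7,v5,v6) [+-+] → (1.78, 1.0987, 1.135)–(1.78, 1.0987, -0.683301)  len=1.8183

Chained into 1 loop(s):
  loop 1: 8 segments, perimeter = 11.6600
Total perimeter = 11.660

loops=1 perimeter=11.660


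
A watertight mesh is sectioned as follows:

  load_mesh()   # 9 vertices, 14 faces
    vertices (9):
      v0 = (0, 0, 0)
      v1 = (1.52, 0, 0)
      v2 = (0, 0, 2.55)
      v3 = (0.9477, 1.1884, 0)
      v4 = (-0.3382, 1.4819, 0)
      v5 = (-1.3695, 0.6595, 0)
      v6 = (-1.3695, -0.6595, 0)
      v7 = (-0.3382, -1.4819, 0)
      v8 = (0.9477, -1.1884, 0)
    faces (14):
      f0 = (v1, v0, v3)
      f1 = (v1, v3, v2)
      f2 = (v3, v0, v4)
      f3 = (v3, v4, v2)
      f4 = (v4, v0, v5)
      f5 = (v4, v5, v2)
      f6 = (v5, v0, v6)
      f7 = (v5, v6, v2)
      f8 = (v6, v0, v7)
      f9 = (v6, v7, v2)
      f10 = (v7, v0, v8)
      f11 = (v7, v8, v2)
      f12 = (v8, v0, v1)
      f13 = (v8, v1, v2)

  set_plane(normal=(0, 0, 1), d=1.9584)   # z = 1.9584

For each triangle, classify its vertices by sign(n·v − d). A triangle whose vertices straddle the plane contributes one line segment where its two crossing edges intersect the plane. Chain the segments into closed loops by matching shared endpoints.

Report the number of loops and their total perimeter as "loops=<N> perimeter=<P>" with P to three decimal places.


Straddling triangles (7 of 14):
  (v1,v3,v2) [--+] → (0.219866, 0.275709, 1.9584)–(0.35264, 0, 1.9584)  len=0.3060
  (v3,v4,v2) [--+] → (-0.0784624, 0.343801, 1.9584)–(0.219866, 0.275709, 1.9584)  len=0.3060
  (v4,v5,v2) [--+] → (-0.317724, 0.153004, 1.9584)–(-0.0784624, 0.343801, 1.9584)  len=0.3060
  (v5,v6,v2) [--+] → (-0.317724, -0.153004, 1.9584)–(-0.317724, 0.153004, 1.9584)  len=0.3060
  (v6,v7,v2) [--+] → (-0.0784624, -0.343801, 1.9584)–(-0.317724, -0.153004, 1.9584)  len=0.3060
  (v7,v8,v2) [--+] → (0.219866, -0.275709, 1.9584)–(-0.0784624, -0.343801, 1.9584)  len=0.3060
  (v8,v1,v2) [--+] → (0.35264, 0, 1.9584)–(0.219866, -0.275709, 1.9584)  len=0.3060

Chained into 1 loop(s):
  loop 1: 7 segments, perimeter = 2.1421
Total perimeter = 2.142

loops=1 perimeter=2.142


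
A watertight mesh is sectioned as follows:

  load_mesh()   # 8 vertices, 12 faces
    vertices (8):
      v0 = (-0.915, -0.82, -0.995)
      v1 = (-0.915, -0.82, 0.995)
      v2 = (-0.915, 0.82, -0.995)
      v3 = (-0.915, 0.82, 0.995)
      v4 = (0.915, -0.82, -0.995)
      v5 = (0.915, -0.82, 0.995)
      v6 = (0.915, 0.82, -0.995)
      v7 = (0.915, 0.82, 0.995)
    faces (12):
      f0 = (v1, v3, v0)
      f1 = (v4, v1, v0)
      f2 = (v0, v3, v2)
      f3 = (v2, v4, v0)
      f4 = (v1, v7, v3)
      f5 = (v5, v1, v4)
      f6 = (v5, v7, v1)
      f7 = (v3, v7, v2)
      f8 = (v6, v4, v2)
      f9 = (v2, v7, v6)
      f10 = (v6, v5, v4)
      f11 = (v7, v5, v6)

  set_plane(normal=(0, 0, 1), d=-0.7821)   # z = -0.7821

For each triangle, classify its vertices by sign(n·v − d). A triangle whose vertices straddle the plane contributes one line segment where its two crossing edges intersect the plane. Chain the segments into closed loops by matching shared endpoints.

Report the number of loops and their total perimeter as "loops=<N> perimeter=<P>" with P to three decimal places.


loops=1 perimeter=6.940

Straddling triangles (8 of 12):
  (v1,v3,v0) [++-] → (-0.915, -0.644545, -0.7821)–(-0.915, -0.82, -0.7821)  len=0.1755
  (v4,v1,v0) [-+-] → (0.719218, -0.82, -0.7821)–(-0.915, -0.82, -0.7821)  len=1.6342
  (v0,v3,v2) [-+-] → (-0.915, -0.644545, -0.7821)–(-0.915, 0.82, -0.7821)  len=1.4645
  (v5,v1,v4) [++-] → (0.719218, -0.82, -0.7821)–(0.915, -0.82, -0.7821)  len=0.1958
  (v3,v7,v2) [++-] → (-0.719218, 0.82, -0.7821)–(-0.915, 0.82, -0.7821)  len=0.1958
  (v2,v7,v6) [-+-] → (-0.719218, 0.82, -0.7821)–(0.915, 0.82, -0.7821)  len=1.6342
  (v6,v5,v4) [-+-] → (0.915, 0.644545, -0.7821)–(0.915, -0.82, -0.7821)  len=1.4645
  (v7,v5,v6) [++-] → (0.915, 0.644545, -0.7821)–(0.915, 0.82, -0.7821)  len=0.1755

Chained into 1 loop(s):
  loop 1: 8 segments, perimeter = 6.9400
Total perimeter = 6.940


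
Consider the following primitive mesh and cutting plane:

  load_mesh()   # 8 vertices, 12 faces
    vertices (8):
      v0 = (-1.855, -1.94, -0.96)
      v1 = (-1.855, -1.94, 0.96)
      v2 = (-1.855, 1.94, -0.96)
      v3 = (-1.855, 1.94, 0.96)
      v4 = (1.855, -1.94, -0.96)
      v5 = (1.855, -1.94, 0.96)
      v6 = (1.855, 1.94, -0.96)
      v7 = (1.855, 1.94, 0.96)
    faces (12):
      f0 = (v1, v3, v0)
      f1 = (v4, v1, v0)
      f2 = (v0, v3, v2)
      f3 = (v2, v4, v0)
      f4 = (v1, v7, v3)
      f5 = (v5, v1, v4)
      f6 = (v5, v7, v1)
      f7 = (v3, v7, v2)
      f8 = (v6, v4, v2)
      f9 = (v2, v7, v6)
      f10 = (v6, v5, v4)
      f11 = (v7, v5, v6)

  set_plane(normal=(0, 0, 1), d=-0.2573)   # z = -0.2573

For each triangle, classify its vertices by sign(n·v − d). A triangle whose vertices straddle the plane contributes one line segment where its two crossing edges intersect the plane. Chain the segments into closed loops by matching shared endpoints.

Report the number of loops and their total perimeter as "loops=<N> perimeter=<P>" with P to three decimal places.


Straddling triangles (8 of 12):
  (v1,v3,v0) [++-] → (-1.855, -0.51996, -0.2573)–(-1.855, -1.94, -0.2573)  len=1.4200
  (v4,v1,v0) [-+-] → (0.497179, -1.94, -0.2573)–(-1.855, -1.94, -0.2573)  len=2.3522
  (v0,v3,v2) [-+-] → (-1.855, -0.51996, -0.2573)–(-1.855, 1.94, -0.2573)  len=2.4600
  (v5,v1,v4) [++-] → (0.497179, -1.94, -0.2573)–(1.855, -1.94, -0.2573)  len=1.3578
  (v3,v7,v2) [++-] → (-0.497179, 1.94, -0.2573)–(-1.855, 1.94, -0.2573)  len=1.3578
  (v2,v7,v6) [-+-] → (-0.497179, 1.94, -0.2573)–(1.855, 1.94, -0.2573)  len=2.3522
  (v6,v5,v4) [-+-] → (1.855, 0.51996, -0.2573)–(1.855, -1.94, -0.2573)  len=2.4600
  (v7,v5,v6) [++-] → (1.855, 0.51996, -0.2573)–(1.855, 1.94, -0.2573)  len=1.4200

Chained into 1 loop(s):
  loop 1: 8 segments, perimeter = 15.1800
Total perimeter = 15.180

loops=1 perimeter=15.180


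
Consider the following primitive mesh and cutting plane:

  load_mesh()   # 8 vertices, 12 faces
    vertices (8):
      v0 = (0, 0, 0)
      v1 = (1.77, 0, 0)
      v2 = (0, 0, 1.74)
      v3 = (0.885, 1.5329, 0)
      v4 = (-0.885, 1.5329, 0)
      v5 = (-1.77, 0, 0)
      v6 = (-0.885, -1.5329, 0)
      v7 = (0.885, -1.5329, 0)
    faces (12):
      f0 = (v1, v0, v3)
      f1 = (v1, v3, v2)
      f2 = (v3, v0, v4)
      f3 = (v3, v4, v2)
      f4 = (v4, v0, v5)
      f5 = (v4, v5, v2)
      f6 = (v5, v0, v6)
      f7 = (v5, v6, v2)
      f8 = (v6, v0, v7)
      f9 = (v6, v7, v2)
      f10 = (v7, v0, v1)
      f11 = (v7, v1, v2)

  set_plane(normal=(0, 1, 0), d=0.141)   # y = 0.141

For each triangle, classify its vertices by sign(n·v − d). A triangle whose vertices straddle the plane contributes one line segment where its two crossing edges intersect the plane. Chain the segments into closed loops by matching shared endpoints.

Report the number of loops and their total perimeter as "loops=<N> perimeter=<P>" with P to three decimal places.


Straddling triangles (6 of 12):
  (v1,v0,v3) [--+] → (0.0814045, 0.141, 0)–(1.6886, 0.141, 0)  len=1.6072
  (v1,v3,v2) [-+-] → (1.6886, 0.141, 0)–(0.0814045, 0.141, 1.57995)  len=2.2537
  (v3,v0,v4) [+-+] → (0.0814045, 0.141, 0)–(-0.0814045, 0.141, 0)  len=0.1628
  (v3,v4,v2) [++-] → (-0.0814045, 0.141, 1.57995)–(0.0814045, 0.141, 1.57995)  len=0.1628
  (v4,v0,v5) [+--] → (-0.0814045, 0.141, 0)–(-1.6886, 0.141, 0)  len=1.6072
  (v4,v5,v2) [+--] → (-1.6886, 0.141, 0)–(-0.0814045, 0.141, 1.57995)  len=2.2537

Chained into 1 loop(s):
  loop 1: 6 segments, perimeter = 8.0475
Total perimeter = 8.047

loops=1 perimeter=8.047


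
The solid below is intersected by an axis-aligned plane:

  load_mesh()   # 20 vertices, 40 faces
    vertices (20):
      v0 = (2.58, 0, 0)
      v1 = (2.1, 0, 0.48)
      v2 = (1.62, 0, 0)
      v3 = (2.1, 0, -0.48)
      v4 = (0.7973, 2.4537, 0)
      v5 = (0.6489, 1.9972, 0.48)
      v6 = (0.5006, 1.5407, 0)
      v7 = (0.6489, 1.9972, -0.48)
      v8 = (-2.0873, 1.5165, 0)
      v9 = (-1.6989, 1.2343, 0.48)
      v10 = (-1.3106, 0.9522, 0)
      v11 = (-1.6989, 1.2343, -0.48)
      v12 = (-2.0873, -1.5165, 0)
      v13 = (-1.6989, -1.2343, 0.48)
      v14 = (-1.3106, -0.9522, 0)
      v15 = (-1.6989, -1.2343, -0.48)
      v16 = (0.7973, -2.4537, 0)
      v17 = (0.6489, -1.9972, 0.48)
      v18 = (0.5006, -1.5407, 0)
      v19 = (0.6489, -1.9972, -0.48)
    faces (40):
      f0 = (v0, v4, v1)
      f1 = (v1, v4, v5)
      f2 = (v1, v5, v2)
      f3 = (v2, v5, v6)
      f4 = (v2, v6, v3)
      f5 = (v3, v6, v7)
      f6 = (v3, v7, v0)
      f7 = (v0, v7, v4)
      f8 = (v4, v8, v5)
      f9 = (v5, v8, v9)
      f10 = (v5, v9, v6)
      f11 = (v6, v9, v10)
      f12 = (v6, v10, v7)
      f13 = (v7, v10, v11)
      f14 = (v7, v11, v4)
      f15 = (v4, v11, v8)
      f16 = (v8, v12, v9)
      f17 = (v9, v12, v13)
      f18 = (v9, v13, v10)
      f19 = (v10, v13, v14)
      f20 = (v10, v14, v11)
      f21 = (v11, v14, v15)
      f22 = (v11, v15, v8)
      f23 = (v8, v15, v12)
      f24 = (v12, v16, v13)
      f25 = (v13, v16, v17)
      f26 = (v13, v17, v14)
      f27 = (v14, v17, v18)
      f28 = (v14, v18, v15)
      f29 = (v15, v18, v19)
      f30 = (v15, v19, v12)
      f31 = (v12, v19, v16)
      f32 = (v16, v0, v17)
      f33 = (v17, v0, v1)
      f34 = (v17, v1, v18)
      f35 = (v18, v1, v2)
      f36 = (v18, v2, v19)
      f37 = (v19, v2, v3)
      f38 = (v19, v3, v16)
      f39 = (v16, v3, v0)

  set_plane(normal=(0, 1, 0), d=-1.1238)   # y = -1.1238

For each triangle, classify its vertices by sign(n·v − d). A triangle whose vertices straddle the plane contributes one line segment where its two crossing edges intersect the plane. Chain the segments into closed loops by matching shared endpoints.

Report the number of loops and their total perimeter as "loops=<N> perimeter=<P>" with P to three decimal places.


Straddling triangles (18 of 40):
  (v8,v12,v9) [+-+] → (-2.0873, -1.1238, 0)–(-2.03185, -1.1238, 0.0685241)  len=0.0881
  (v9,v12,v13) [+--] → (-2.03185, -1.1238, 0.0685241)–(-1.6989, -1.1238, 0.48)  len=0.5293
  (v9,v13,v10) [+-+] → (-1.6989, -1.1238, 0.48)–(-1.67928, -1.1238, 0.455742)  len=0.0312
  (v10,v13,v14) [+-+] → (-1.67928, -1.1238, 0.455742)–(-1.5468, -1.1238, 0.291982)  len=0.2106
  (v11,v14,v15) [++-] → (-1.5468, -1.1238, -0.291982)–(-1.6989, -1.1238, -0.48)  len=0.2418
  (v11,v15,v8) [+-+] → (-1.6989, -1.1238, -0.48)–(-1.7145, -1.1238, -0.460718)  len=0.0248
  (v8,v15,v12) [+--] → (-1.7145, -1.1238, -0.460718)–(-2.0873, -1.1238, 0)  len=0.5927
  (v13,v17,v14) [--+] → (-0.988829, -1.1238, 0.0788211)–(-1.5468, -1.1238, 0.291982)  len=0.5973
  (v14,v17,v18) [+--] → (-0.988829, -1.1238, 0.0788211)–(-0.782474, -1.1238, 0)  len=0.2209
  (v14,v18,v15) [+--] → (-0.782474, -1.1238, 0)–(-1.5468, -1.1238, -0.291982)  len=0.8182
  (v16,v0,v17) [-+-] → (1.76352, -1.1238, 0)–(1.49339, -1.1238, 0.27009)  len=0.3820
  (v17,v0,v1) [-++] → (1.49339, -1.1238, 0.27009)–(1.28348, -1.1238, 0.48)  len=0.2969
  (v17,v1,v18) [-+-] → (1.28348, -1.1238, 0.48)–(0.933384, -1.1238, 0.129884)  len=0.4951
  (v18,v1,v2) [-++] → (0.933384, -1.1238, 0.129884)–(0.8035, -1.1238, 0)  len=0.1837
  (v18,v2,v19) [-+-] → (0.8035, -1.1238, 0)–(1.07357, -1.1238, -0.27009)  len=0.3820
  (v19,v2,v3) [-++] → (1.07357, -1.1238, -0.27009)–(1.28348, -1.1238, -0.48)  len=0.2969
  (v19,v3,v16) [-+-] → (1.28348, -1.1238, -0.48)–(1.50336, -1.1238, -0.260159)  len=0.3109
  (v16,v3,v0) [-++] → (1.50336, -1.1238, -0.260159)–(1.76352, -1.1238, 0)  len=0.3679

Chained into 2 loop(s):
  loop 1: 10 segments, perimeter = 3.3550
  loop 2: 8 segments, perimeter = 2.7153
Total perimeter = 6.070

loops=2 perimeter=6.070


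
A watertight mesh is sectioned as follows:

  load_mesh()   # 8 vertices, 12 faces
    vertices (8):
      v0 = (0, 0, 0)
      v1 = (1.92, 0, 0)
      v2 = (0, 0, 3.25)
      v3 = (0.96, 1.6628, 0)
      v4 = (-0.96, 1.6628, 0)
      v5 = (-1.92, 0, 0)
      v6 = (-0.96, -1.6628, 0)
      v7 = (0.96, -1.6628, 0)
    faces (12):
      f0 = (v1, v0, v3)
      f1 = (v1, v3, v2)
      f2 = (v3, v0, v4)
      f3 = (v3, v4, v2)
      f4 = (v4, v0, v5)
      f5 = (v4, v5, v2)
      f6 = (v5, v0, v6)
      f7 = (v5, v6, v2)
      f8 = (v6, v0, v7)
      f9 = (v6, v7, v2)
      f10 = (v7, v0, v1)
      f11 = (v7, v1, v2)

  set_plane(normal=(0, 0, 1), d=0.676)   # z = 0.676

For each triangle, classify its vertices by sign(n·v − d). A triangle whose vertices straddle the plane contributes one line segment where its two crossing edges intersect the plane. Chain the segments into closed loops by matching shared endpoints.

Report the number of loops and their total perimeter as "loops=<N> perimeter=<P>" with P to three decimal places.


Straddling triangles (6 of 12):
  (v1,v3,v2) [--+] → (0.76032, 1.31694, 0.676)–(1.52064, 0, 0.676)  len=1.5207
  (v3,v4,v2) [--+] → (-0.76032, 1.31694, 0.676)–(0.76032, 1.31694, 0.676)  len=1.5206
  (v4,v5,v2) [--+] → (-1.52064, 0, 0.676)–(-0.76032, 1.31694, 0.676)  len=1.5207
  (v5,v6,v2) [--+] → (-0.76032, -1.31694, 0.676)–(-1.52064, 0, 0.676)  len=1.5207
  (v6,v7,v2) [--+] → (0.76032, -1.31694, 0.676)–(-0.76032, -1.31694, 0.676)  len=1.5206
  (v7,v1,v2) [--+] → (1.52064, 0, 0.676)–(0.76032, -1.31694, 0.676)  len=1.5207

Chained into 1 loop(s):
  loop 1: 6 segments, perimeter = 9.1239
Total perimeter = 9.124

loops=1 perimeter=9.124


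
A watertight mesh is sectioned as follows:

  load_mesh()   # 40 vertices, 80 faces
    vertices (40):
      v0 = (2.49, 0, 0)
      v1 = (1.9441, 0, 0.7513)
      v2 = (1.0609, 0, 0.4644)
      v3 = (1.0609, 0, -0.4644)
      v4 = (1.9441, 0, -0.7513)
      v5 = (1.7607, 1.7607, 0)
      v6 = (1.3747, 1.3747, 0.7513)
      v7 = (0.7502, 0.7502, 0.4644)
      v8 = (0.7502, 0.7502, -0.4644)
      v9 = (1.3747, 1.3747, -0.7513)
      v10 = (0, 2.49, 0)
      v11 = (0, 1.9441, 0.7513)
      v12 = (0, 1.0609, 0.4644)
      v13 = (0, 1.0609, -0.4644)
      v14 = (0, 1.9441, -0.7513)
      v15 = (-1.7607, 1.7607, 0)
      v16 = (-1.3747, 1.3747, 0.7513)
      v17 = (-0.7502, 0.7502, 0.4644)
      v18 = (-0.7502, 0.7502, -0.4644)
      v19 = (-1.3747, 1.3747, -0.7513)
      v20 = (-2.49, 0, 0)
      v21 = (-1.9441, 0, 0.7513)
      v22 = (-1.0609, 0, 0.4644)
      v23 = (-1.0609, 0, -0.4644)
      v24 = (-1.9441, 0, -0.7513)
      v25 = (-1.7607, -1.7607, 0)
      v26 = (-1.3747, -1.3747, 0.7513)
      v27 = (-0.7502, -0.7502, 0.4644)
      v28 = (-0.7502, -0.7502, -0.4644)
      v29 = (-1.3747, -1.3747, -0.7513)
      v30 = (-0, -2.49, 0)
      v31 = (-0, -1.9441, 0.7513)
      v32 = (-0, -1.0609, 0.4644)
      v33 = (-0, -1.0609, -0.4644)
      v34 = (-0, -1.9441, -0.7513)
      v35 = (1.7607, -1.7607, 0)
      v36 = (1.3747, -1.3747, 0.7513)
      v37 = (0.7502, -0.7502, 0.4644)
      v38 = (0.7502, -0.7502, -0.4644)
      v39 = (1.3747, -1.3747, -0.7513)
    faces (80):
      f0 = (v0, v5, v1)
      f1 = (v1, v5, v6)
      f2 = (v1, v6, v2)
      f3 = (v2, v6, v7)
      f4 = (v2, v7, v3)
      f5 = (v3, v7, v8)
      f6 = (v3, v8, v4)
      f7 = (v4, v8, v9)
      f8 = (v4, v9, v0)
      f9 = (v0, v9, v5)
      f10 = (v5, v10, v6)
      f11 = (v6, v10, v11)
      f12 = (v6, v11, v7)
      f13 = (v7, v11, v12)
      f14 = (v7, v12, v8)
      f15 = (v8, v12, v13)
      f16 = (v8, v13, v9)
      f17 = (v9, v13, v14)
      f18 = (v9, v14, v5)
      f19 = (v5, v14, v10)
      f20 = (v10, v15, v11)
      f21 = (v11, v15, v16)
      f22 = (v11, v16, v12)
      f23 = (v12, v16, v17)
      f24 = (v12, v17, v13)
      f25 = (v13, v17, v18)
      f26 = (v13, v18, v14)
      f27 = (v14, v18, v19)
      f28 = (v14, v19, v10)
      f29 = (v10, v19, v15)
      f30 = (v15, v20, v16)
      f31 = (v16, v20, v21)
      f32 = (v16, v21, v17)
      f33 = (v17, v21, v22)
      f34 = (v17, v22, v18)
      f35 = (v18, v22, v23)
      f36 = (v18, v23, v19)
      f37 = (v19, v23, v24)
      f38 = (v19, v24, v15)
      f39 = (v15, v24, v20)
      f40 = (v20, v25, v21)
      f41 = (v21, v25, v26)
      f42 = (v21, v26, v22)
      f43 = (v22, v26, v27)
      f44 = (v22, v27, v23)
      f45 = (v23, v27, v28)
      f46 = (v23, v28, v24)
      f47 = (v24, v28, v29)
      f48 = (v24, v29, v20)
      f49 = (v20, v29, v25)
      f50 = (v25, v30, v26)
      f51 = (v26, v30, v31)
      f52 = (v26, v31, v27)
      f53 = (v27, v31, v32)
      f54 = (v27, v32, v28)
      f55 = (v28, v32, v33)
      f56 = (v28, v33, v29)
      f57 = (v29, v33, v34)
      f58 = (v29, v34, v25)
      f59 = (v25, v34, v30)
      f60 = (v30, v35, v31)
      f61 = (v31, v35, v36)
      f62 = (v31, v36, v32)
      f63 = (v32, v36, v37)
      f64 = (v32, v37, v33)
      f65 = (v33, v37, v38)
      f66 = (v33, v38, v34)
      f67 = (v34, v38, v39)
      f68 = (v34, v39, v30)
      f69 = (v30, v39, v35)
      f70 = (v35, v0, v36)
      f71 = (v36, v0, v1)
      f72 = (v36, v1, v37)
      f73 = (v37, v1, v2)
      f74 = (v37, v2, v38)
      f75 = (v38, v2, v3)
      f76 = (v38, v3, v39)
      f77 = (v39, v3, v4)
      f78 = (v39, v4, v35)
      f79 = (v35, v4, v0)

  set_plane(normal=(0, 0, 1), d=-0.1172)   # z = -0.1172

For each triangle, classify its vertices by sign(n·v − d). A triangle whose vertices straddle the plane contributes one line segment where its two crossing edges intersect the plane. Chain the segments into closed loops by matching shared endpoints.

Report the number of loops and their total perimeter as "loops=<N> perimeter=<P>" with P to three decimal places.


Straddling triangles (32 of 80):
  (v2,v7,v3) [++-] → (0.944755, 0.280437, -0.1172)–(1.0609, 0, -0.1172)  len=0.3035
  (v3,v7,v8) [-+-] → (0.944755, 0.280437, -0.1172)–(0.7502, 0.7502, -0.1172)  len=0.5085
  (v4,v9,v0) [--+] → (2.31602, 0.214448, -0.1172)–(2.40484, 0, -0.1172)  len=0.2321
  (v0,v9,v5) [+-+] → (2.31602, 0.214448, -0.1172)–(1.70049, 1.70049, -0.1172)  len=1.6085
  (v7,v12,v8) [++-] → (0.469763, 0.866345, -0.1172)–(0.7502, 0.7502, -0.1172)  len=0.3035
  (v8,v12,v13) [-+-] → (0.469763, 0.866345, -0.1172)–(0, 1.0609, -0.1172)  len=0.5085
  (v9,v14,v5) [--+] → (1.48604, 1.78931, -0.1172)–(1.70049, 1.70049, -0.1172)  len=0.2321
  (v5,v14,v10) [+-+] → (1.48604, 1.78931, -0.1172)–(0, 2.40484, -0.1172)  len=1.6085
  (v12,v17,v13) [++-] → (-0.280437, 0.944755, -0.1172)–(0, 1.0609, -0.1172)  len=0.3035
  (v13,v17,v18) [-+-] → (-0.280437, 0.944755, -0.1172)–(-0.7502, 0.7502, -0.1172)  len=0.5085
  (v14,v19,v10) [--+] → (-0.214448, 2.31602, -0.1172)–(0, 2.40484, -0.1172)  len=0.2321
  (v10,v19,v15) [+-+] → (-0.214448, 2.31602, -0.1172)–(-1.70049, 1.70049, -0.1172)  len=1.6085
  (v17,v22,v18) [++-] → (-0.866345, 0.469763, -0.1172)–(-0.7502, 0.7502, -0.1172)  len=0.3035
  (v18,v22,v23) [-+-] → (-0.866345, 0.469763, -0.1172)–(-1.0609, 0, -0.1172)  len=0.5085
  (v19,v24,v15) [--+] → (-1.78931, 1.48604, -0.1172)–(-1.70049, 1.70049, -0.1172)  len=0.2321
  (v15,v24,v20) [+-+] → (-1.78931, 1.48604, -0.1172)–(-2.40484, 0, -0.1172)  len=1.6085
  (v22,v27,v23) [++-] → (-0.944755, -0.280437, -0.1172)–(-1.0609, 0, -0.1172)  len=0.3035
  (v23,v27,v28) [-+-] → (-0.944755, -0.280437, -0.1172)–(-0.7502, -0.7502, -0.1172)  len=0.5085
  (v24,v29,v20) [--+] → (-2.31602, -0.214448, -0.1172)–(-2.40484, 0, -0.1172)  len=0.2321
  (v20,v29,v25) [+-+] → (-2.31602, -0.214448, -0.1172)–(-1.70049, -1.70049, -0.1172)  len=1.6085
  (v27,v32,v28) [++-] → (-0.469763, -0.866345, -0.1172)–(-0.7502, -0.7502, -0.1172)  len=0.3035
  (v28,v32,v33) [-+-] → (-0.469763, -0.866345, -0.1172)–(0, -1.0609, -0.1172)  len=0.5085
  (v29,v34,v25) [--+] → (-1.48604, -1.78931, -0.1172)–(-1.70049, -1.70049, -0.1172)  len=0.2321
  (v25,v34,v30) [+-+] → (-1.48604, -1.78931, -0.1172)–(0, -2.40484, -0.1172)  len=1.6085
  (v32,v37,v33) [++-] → (0.280437, -0.944755, -0.1172)–(0, -1.0609, -0.1172)  len=0.3035
  (v33,v37,v38) [-+-] → (0.280437, -0.944755, -0.1172)–(0.7502, -0.7502, -0.1172)  len=0.5085
  (v34,v39,v30) [--+] → (0.214448, -2.31602, -0.1172)–(0, -2.40484, -0.1172)  len=0.2321
  (v30,v39,v35) [+-+] → (0.214448, -2.31602, -0.1172)–(1.70049, -1.70049, -0.1172)  len=1.6085
  (v37,v2,v38) [++-] → (0.866345, -0.469763, -0.1172)–(0.7502, -0.7502, -0.1172)  len=0.3035
  (v38,v2,v3) [-+-] → (0.866345, -0.469763, -0.1172)–(1.0609, 0, -0.1172)  len=0.5085
  (v39,v4,v35) [--+] → (1.78931, -1.48604, -0.1172)–(1.70049, -1.70049, -0.1172)  len=0.2321
  (v35,v4,v0) [+-+] → (1.78931, -1.48604, -0.1172)–(2.40484, 0, -0.1172)  len=1.6085

Chained into 2 loop(s):
  loop 1: 16 segments, perimeter = 6.4960
  loop 2: 16 segments, perimeter = 14.7247
Total perimeter = 21.221

loops=2 perimeter=21.221


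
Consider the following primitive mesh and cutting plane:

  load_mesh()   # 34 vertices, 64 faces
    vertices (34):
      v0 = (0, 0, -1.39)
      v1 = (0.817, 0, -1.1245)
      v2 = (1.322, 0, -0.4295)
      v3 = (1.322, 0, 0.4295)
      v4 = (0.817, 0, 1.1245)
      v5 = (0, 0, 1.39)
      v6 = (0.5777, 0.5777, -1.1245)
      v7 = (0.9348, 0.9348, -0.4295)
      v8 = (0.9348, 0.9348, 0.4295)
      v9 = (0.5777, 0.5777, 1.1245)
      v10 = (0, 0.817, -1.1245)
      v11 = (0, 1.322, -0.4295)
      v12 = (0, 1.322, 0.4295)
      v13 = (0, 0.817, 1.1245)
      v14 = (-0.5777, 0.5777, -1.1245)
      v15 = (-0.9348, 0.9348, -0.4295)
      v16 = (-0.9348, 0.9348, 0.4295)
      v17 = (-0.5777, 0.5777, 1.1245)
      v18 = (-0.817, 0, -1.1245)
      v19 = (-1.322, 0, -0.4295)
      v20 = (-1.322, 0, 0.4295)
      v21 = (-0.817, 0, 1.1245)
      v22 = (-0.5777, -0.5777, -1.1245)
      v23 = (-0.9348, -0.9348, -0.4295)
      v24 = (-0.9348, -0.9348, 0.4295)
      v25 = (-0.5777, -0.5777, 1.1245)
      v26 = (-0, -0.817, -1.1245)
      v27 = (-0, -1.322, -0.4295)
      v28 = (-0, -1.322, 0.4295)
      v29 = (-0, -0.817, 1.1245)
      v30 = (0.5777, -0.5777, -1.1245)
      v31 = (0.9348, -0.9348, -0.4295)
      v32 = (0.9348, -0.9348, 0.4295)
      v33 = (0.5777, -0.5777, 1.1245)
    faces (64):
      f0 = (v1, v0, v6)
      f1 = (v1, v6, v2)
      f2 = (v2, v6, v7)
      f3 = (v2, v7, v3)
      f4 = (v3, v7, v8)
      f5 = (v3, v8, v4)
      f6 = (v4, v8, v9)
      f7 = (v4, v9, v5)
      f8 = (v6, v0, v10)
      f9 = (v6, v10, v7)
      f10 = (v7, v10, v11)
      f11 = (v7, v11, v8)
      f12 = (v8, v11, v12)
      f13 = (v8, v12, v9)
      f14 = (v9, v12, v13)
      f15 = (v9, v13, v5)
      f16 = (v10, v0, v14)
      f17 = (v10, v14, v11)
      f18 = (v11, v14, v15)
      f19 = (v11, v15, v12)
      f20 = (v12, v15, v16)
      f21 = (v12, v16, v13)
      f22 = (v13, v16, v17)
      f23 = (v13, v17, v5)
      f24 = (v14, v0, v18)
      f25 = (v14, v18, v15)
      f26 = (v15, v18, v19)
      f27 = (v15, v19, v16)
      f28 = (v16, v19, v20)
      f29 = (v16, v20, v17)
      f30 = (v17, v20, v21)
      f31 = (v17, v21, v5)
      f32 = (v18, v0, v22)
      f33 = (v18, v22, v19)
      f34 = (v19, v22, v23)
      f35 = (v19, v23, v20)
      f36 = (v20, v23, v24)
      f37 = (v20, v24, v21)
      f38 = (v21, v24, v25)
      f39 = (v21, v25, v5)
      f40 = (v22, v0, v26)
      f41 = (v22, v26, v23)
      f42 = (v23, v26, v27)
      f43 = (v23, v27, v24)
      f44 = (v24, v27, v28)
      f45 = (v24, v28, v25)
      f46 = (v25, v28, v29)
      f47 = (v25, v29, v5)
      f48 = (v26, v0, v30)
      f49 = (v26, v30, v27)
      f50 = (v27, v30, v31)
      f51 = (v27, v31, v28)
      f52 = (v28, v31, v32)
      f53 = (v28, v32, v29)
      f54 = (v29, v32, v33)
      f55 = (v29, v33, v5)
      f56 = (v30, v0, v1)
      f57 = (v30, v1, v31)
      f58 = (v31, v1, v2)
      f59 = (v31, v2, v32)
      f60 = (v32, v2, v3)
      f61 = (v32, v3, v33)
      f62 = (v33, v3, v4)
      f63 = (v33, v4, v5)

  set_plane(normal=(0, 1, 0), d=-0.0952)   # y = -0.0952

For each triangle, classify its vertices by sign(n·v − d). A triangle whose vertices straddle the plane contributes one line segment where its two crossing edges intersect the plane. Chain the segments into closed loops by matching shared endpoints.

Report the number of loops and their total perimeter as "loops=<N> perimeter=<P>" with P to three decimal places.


Straddling triangles (20 of 64):
  (v18,v0,v22) [++-] → (-0.0952, -0.0952, -1.34625)–(-0.777565, -0.0952, -1.1245)  len=0.7175
  (v18,v22,v19) [+-+] → (-0.777565, -0.0952, -1.1245)–(-1.19935, -0.0952, -0.54403)  len=0.7175
  (v19,v22,v23) [+--] → (-1.19935, -0.0952, -0.54403)–(-1.28257, -0.0952, -0.4295)  len=0.1416
  (v19,v23,v20) [+-+] → (-1.28257, -0.0952, -0.4295)–(-1.28257, -0.0952, 0.342019)  len=0.7715
  (v20,v23,v24) [+--] → (-1.28257, -0.0952, 0.342019)–(-1.28257, -0.0952, 0.4295)  len=0.0875
  (v20,v24,v21) [+-+] → (-1.28257, -0.0952, 0.4295)–(-0.828997, -0.0952, 1.05372)  len=0.7716
  (v21,v24,v25) [+--] → (-0.828997, -0.0952, 1.05372)–(-0.777565, -0.0952, 1.1245)  len=0.0875
  (v21,v25,v5) [+-+] → (-0.777565, -0.0952, 1.1245)–(-0.0952, -0.0952, 1.34625)  len=0.7175
  (v22,v0,v26) [-+-] → (-0.0952, -0.0952, -1.34625)–(0, -0.0952, -1.35906)  len=0.0961
  (v25,v29,v5) [--+] → (0, -0.0952, 1.35906)–(-0.0952, -0.0952, 1.34625)  len=0.0961
  (v26,v0,v30) [-+-] → (0, -0.0952, -1.35906)–(0.0952, -0.0952, -1.34625)  len=0.0961
  (v29,v33,v5) [--+] → (0.0952, -0.0952, 1.34625)–(0, -0.0952, 1.35906)  len=0.0961
  (v30,v0,v1) [-++] → (0.0952, -0.0952, -1.34625)–(0.777565, -0.0952, -1.1245)  len=0.7175
  (v30,v1,v31) [-+-] → (0.777565, -0.0952, -1.1245)–(0.828997, -0.0952, -1.05372)  len=0.0875
  (v31,v1,v2) [-++] → (0.828997, -0.0952, -1.05372)–(1.28257, -0.0952, -0.4295)  len=0.7716
  (v31,v2,v32) [-+-] → (1.28257, -0.0952, -0.4295)–(1.28257, -0.0952, -0.342019)  len=0.0875
  (v32,v2,v3) [-++] → (1.28257, -0.0952, -0.342019)–(1.28257, -0.0952, 0.4295)  len=0.7715
  (v32,v3,v33) [-+-] → (1.28257, -0.0952, 0.4295)–(1.19935, -0.0952, 0.54403)  len=0.1416
  (v33,v3,v4) [-++] → (1.19935, -0.0952, 0.54403)–(0.777565, -0.0952, 1.1245)  len=0.7175
  (v33,v4,v5) [-++] → (0.777565, -0.0952, 1.1245)–(0.0952, -0.0952, 1.34625)  len=0.7175

Chained into 1 loop(s):
  loop 1: 20 segments, perimeter = 8.4086
Total perimeter = 8.409

loops=1 perimeter=8.409


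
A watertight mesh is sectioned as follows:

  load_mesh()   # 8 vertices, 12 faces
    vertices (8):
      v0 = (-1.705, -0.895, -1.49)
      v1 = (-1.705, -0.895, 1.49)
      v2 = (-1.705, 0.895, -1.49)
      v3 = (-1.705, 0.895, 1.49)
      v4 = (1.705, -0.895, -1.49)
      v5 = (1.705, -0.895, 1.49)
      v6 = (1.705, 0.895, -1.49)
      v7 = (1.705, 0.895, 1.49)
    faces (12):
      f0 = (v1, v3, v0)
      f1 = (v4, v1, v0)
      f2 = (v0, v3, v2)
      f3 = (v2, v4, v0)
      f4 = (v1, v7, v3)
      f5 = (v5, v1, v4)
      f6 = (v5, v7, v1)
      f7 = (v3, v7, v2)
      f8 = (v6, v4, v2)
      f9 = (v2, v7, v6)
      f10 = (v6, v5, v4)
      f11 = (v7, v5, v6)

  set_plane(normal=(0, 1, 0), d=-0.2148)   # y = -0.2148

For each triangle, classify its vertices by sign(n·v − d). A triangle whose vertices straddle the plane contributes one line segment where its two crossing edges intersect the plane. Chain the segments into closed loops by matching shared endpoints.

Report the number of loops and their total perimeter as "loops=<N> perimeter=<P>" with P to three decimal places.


loops=1 perimeter=12.780

Straddling triangles (8 of 12):
  (v1,v3,v0) [-+-] → (-1.705, -0.2148, 1.49)–(-1.705, -0.2148, -0.3576)  len=1.8476
  (v0,v3,v2) [-++] → (-1.705, -0.2148, -0.3576)–(-1.705, -0.2148, -1.49)  len=1.1324
  (v2,v4,v0) [+--] → (0.4092, -0.2148, -1.49)–(-1.705, -0.2148, -1.49)  len=2.1142
  (v1,v7,v3) [-++] → (-0.4092, -0.2148, 1.49)–(-1.705, -0.2148, 1.49)  len=1.2958
  (v5,v7,v1) [-+-] → (1.705, -0.2148, 1.49)–(-0.4092, -0.2148, 1.49)  len=2.1142
  (v6,v4,v2) [+-+] → (1.705, -0.2148, -1.49)–(0.4092, -0.2148, -1.49)  len=1.2958
  (v6,v5,v4) [+--] → (1.705, -0.2148, 0.3576)–(1.705, -0.2148, -1.49)  len=1.8476
  (v7,v5,v6) [+-+] → (1.705, -0.2148, 1.49)–(1.705, -0.2148, 0.3576)  len=1.1324

Chained into 1 loop(s):
  loop 1: 8 segments, perimeter = 12.7800
Total perimeter = 12.780


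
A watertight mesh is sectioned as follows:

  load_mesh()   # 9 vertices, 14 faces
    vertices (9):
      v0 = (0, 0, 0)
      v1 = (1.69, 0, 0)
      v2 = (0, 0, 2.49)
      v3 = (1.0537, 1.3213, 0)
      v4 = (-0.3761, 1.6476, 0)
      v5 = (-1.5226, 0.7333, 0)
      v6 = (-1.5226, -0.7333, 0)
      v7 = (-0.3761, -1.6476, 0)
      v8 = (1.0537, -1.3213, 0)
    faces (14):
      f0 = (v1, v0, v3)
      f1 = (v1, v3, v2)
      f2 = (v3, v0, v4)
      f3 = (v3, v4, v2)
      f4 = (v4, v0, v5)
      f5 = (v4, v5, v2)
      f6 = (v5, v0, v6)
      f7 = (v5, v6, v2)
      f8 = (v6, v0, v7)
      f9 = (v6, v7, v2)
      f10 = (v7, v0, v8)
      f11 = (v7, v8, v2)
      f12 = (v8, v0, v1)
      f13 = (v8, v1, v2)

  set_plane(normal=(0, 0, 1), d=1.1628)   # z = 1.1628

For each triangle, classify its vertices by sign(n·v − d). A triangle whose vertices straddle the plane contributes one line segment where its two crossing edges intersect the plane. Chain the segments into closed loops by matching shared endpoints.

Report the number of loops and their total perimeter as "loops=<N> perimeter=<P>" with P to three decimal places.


Straddling triangles (7 of 14):
  (v1,v3,v2) [--+] → (0.561635, 0.704269, 1.1628)–(0.90079, 0, 1.1628)  len=0.7817
  (v3,v4,v2) [--+] → (-0.200466, 0.878191, 1.1628)–(0.561635, 0.704269, 1.1628)  len=0.7817
  (v4,v5,v2) [--+] → (-0.811564, 0.390858, 1.1628)–(-0.200466, 0.878191, 1.1628)  len=0.7816
  (v5,v6,v2) [--+] → (-0.811564, -0.390858, 1.1628)–(-0.811564, 0.390858, 1.1628)  len=0.7817
  (v6,v7,v2) [--+] → (-0.200466, -0.878191, 1.1628)–(-0.811564, -0.390858, 1.1628)  len=0.7816
  (v7,v8,v2) [--+] → (0.561635, -0.704269, 1.1628)–(-0.200466, -0.878191, 1.1628)  len=0.7817
  (v8,v1,v2) [--+] → (0.90079, 0, 1.1628)–(0.561635, -0.704269, 1.1628)  len=0.7817

Chained into 1 loop(s):
  loop 1: 7 segments, perimeter = 5.4717
Total perimeter = 5.472

loops=1 perimeter=5.472


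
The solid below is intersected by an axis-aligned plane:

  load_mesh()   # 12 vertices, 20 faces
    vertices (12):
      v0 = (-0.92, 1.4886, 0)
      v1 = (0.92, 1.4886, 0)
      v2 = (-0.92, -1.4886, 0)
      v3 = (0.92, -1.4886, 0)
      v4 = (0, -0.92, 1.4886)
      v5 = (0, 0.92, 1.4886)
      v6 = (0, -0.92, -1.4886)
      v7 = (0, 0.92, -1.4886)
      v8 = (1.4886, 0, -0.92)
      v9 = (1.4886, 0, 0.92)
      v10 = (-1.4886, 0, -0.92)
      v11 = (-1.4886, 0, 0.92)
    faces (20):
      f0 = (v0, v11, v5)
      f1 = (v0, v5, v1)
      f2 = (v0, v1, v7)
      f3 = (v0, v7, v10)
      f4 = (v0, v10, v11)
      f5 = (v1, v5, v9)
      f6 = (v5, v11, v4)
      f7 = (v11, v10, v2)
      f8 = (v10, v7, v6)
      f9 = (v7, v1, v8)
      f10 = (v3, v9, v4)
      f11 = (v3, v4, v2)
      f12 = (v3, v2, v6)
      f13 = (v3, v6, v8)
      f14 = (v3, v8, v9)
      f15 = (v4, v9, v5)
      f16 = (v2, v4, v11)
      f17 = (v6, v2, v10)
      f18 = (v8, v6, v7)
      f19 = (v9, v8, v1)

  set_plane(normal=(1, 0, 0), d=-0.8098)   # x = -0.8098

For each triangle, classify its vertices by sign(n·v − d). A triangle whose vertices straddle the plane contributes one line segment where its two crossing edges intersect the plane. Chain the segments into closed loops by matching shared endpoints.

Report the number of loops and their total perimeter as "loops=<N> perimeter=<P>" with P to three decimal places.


loops=1 perimeter=8.104

Straddling triangles (10 of 20):
  (v0,v11,v5) [--+] → (-0.8098, 0.419519, 1.17928)–(-0.8098, 1.42049, 0.178308)  len=1.4156
  (v0,v5,v1) [-++] → (-0.8098, 1.42049, 0.178308)–(-0.8098, 1.4886, 0)  len=0.1909
  (v0,v1,v7) [-++] → (-0.8098, 1.4886, 0)–(-0.8098, 1.42049, -0.178308)  len=0.1909
  (v0,v7,v10) [-+-] → (-0.8098, 1.42049, -0.178308)–(-0.8098, 0.419519, -1.17928)  len=1.4156
  (v5,v11,v4) [+-+] → (-0.8098, 0.419519, 1.17928)–(-0.8098, -0.419519, 1.17928)  len=0.8390
  (v10,v7,v6) [-++] → (-0.8098, 0.419519, -1.17928)–(-0.8098, -0.419519, -1.17928)  len=0.8390
  (v3,v4,v2) [++-] → (-0.8098, -1.42049, 0.178308)–(-0.8098, -1.4886, 0)  len=0.1909
  (v3,v2,v6) [+-+] → (-0.8098, -1.4886, 0)–(-0.8098, -1.42049, -0.178308)  len=0.1909
  (v2,v4,v11) [-+-] → (-0.8098, -1.42049, 0.178308)–(-0.8098, -0.419519, 1.17928)  len=1.4156
  (v6,v2,v10) [+--] → (-0.8098, -1.42049, -0.178308)–(-0.8098, -0.419519, -1.17928)  len=1.4156

Chained into 1 loop(s):
  loop 1: 10 segments, perimeter = 8.1039
Total perimeter = 8.104


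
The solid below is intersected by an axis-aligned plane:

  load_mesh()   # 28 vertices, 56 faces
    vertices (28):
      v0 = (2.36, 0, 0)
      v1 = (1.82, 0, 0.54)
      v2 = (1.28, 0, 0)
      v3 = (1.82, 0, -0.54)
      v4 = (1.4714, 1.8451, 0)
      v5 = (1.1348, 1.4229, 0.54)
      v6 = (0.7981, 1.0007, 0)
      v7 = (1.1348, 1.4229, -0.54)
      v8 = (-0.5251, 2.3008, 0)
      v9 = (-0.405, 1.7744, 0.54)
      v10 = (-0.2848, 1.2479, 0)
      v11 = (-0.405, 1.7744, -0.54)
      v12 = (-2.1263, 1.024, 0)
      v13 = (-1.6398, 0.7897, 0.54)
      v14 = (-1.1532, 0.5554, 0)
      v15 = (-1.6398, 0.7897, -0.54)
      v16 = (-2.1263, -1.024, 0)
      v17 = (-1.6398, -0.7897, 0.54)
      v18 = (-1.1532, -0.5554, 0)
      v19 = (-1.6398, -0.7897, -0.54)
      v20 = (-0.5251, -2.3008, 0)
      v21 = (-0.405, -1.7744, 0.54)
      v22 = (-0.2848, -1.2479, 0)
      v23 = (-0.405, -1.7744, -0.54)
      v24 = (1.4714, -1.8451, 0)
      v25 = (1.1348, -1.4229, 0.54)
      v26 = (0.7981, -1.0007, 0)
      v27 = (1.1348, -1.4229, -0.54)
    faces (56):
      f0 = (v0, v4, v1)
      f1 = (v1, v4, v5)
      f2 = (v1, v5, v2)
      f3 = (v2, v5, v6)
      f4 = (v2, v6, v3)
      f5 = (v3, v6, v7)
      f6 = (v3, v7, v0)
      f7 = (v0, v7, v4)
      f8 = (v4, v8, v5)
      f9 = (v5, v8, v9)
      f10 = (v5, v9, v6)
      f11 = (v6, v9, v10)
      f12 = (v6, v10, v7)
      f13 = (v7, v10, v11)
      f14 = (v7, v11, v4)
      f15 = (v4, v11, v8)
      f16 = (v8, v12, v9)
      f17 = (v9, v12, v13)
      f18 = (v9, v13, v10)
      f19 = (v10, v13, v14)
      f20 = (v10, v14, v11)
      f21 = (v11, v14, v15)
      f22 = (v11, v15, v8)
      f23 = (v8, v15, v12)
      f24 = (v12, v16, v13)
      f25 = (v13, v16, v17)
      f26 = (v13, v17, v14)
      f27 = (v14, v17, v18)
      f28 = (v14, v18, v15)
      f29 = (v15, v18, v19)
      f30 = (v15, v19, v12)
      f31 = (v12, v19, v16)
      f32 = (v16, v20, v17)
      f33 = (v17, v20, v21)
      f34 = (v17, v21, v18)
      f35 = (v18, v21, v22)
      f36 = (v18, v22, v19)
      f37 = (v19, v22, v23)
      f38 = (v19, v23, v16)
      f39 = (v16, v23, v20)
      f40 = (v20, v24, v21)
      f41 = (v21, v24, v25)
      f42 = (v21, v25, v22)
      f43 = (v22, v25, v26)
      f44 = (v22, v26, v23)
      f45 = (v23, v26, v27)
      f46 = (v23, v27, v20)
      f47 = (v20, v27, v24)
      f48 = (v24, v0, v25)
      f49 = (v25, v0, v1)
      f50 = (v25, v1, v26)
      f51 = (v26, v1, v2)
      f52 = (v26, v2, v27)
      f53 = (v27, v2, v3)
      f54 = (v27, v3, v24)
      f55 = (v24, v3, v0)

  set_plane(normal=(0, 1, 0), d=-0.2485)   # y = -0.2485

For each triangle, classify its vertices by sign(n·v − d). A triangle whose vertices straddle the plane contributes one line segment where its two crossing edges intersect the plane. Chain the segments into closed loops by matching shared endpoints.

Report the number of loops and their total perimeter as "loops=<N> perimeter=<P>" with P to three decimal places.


loops=2 perimeter=5.962

Straddling triangles (16 of 56):
  (v12,v16,v13) [+-+] → (-2.1263, -0.2485, 0)–(-1.91828, -0.2485, 0.230893)  len=0.3108
  (v13,v16,v17) [+--] → (-1.91828, -0.2485, 0.230893)–(-1.6398, -0.2485, 0.54)  len=0.4161
  (v13,v17,v14) [+-+] → (-1.6398, -0.2485, 0.54)–(-1.44402, -0.2485, 0.322731)  len=0.2925
  (v14,v17,v18) [+--] → (-1.44402, -0.2485, 0.322731)–(-1.1532, -0.2485, 0)  len=0.4344
  (v14,v18,v15) [+-+] → (-1.1532, -0.2485, 0)–(-1.26422, -0.2485, -0.123207)  len=0.1658
  (v15,v18,v19) [+--] → (-1.26422, -0.2485, -0.123207)–(-1.6398, -0.2485, -0.54)  len=0.5610
  (v15,v19,v12) [+-+] → (-1.6398, -0.2485, -0.54)–(-1.78497, -0.2485, -0.378866)  len=0.2169
  (v12,v19,v16) [+--] → (-1.78497, -0.2485, -0.378866)–(-2.1263, -0.2485, 0)  len=0.5099
  (v24,v0,v25) [-+-] → (2.24032, -0.2485, 0)–(2.14603, -0.2485, 0.0943074)  len=0.1334
  (v25,v0,v1) [-++] → (2.14603, -0.2485, 0.0943074)–(1.70033, -0.2485, 0.54)  len=0.6303
  (v25,v1,v26) [-+-] → (1.70033, -0.2485, 0.54)–(1.56624, -0.2485, 0.405904)  len=0.1896
  (v26,v1,v2) [-++] → (1.56624, -0.2485, 0.405904)–(1.16033, -0.2485, 0)  len=0.5740
  (v26,v2,v27) [-+-] → (1.16033, -0.2485, 0)–(1.25464, -0.2485, -0.0943074)  len=0.1334
  (v27,v2,v3) [-++] → (1.25464, -0.2485, -0.0943074)–(1.70033, -0.2485, -0.54)  len=0.6303
  (v27,v3,v24) [-+-] → (1.70033, -0.2485, -0.54)–(1.77305, -0.2485, -0.467272)  len=0.1028
  (v24,v3,v0) [-++] → (1.77305, -0.2485, -0.467272)–(2.24032, -0.2485, 0)  len=0.6608

Chained into 2 loop(s):
  loop 1: 8 segments, perimeter = 2.9075
  loop 2: 8 segments, perimeter = 3.0547
Total perimeter = 5.962
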